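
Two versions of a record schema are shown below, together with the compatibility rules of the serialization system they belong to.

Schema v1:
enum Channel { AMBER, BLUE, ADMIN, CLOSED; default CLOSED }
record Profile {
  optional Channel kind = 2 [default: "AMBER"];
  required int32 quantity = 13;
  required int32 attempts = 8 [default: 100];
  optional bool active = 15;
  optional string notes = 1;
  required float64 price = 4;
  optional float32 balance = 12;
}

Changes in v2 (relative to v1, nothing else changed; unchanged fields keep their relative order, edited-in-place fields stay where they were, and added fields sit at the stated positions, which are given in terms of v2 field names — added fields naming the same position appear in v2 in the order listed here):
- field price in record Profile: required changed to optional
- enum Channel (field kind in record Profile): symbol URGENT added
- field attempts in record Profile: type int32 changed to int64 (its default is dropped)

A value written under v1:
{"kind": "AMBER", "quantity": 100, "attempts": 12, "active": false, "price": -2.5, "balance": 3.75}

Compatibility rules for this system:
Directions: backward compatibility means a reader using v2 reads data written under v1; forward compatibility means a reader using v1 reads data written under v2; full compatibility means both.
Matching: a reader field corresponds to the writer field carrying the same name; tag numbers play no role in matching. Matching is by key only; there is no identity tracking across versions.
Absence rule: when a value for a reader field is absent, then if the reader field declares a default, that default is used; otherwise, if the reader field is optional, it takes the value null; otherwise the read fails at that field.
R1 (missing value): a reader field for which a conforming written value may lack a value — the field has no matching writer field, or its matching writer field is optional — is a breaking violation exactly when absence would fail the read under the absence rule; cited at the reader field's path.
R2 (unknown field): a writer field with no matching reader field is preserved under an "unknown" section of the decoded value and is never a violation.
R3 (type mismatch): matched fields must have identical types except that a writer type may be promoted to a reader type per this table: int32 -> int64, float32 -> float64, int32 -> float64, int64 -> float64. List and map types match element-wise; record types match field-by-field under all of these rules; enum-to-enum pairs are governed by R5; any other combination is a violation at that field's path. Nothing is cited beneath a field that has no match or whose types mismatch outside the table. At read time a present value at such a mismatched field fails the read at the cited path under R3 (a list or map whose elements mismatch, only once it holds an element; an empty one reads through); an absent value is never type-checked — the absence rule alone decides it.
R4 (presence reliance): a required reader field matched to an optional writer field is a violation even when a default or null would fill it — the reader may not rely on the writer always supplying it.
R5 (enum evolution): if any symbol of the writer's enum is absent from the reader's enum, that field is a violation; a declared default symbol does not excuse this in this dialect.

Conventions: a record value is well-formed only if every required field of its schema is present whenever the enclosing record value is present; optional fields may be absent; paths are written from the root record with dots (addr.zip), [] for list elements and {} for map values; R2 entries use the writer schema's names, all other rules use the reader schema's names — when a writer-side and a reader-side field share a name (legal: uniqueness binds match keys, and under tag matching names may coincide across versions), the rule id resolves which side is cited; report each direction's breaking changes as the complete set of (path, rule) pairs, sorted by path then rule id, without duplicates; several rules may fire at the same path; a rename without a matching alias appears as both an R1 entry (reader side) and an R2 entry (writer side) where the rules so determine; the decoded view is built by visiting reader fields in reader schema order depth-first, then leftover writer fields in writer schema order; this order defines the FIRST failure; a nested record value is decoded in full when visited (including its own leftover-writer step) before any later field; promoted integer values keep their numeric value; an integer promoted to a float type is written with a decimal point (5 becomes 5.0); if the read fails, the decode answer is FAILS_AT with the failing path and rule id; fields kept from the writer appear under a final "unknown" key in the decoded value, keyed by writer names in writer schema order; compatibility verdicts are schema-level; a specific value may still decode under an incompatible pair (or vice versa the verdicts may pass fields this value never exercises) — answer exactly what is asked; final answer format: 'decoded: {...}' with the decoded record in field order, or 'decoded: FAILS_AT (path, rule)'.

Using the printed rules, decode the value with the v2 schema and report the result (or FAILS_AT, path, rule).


decoded: {"kind": "AMBER", "quantity": 100, "attempts": 12, "active": false, "notes": null, "price": -2.5, "balance": 3.75}

in Profile below, arrows point writer -> reader
decode (reader v2):
  kind := "AMBER"
  quantity := 100
  attempts := 12 (int32 -> int64)
  active := false
  notes := null (absent, optional -> null)
  price := -2.5
  balance := 3.75
  => decoded: {"kind": "AMBER", "quantity": 100, "attempts": 12, "active": false, "notes": null, "price": -2.5, "balance": 3.75}
ruling out the remaining Profile differences:
  field price in record Profile: required changed to optional -> shifts the Profile verdicts, not this decode
  enum Channel (field kind in record Profile): symbol URGENT added -> shifts the Profile verdicts, not this decode
  field attempts in record Profile: type int32 changed to int64 (its default is dropped) -> shifts the Profile verdicts, not this decode


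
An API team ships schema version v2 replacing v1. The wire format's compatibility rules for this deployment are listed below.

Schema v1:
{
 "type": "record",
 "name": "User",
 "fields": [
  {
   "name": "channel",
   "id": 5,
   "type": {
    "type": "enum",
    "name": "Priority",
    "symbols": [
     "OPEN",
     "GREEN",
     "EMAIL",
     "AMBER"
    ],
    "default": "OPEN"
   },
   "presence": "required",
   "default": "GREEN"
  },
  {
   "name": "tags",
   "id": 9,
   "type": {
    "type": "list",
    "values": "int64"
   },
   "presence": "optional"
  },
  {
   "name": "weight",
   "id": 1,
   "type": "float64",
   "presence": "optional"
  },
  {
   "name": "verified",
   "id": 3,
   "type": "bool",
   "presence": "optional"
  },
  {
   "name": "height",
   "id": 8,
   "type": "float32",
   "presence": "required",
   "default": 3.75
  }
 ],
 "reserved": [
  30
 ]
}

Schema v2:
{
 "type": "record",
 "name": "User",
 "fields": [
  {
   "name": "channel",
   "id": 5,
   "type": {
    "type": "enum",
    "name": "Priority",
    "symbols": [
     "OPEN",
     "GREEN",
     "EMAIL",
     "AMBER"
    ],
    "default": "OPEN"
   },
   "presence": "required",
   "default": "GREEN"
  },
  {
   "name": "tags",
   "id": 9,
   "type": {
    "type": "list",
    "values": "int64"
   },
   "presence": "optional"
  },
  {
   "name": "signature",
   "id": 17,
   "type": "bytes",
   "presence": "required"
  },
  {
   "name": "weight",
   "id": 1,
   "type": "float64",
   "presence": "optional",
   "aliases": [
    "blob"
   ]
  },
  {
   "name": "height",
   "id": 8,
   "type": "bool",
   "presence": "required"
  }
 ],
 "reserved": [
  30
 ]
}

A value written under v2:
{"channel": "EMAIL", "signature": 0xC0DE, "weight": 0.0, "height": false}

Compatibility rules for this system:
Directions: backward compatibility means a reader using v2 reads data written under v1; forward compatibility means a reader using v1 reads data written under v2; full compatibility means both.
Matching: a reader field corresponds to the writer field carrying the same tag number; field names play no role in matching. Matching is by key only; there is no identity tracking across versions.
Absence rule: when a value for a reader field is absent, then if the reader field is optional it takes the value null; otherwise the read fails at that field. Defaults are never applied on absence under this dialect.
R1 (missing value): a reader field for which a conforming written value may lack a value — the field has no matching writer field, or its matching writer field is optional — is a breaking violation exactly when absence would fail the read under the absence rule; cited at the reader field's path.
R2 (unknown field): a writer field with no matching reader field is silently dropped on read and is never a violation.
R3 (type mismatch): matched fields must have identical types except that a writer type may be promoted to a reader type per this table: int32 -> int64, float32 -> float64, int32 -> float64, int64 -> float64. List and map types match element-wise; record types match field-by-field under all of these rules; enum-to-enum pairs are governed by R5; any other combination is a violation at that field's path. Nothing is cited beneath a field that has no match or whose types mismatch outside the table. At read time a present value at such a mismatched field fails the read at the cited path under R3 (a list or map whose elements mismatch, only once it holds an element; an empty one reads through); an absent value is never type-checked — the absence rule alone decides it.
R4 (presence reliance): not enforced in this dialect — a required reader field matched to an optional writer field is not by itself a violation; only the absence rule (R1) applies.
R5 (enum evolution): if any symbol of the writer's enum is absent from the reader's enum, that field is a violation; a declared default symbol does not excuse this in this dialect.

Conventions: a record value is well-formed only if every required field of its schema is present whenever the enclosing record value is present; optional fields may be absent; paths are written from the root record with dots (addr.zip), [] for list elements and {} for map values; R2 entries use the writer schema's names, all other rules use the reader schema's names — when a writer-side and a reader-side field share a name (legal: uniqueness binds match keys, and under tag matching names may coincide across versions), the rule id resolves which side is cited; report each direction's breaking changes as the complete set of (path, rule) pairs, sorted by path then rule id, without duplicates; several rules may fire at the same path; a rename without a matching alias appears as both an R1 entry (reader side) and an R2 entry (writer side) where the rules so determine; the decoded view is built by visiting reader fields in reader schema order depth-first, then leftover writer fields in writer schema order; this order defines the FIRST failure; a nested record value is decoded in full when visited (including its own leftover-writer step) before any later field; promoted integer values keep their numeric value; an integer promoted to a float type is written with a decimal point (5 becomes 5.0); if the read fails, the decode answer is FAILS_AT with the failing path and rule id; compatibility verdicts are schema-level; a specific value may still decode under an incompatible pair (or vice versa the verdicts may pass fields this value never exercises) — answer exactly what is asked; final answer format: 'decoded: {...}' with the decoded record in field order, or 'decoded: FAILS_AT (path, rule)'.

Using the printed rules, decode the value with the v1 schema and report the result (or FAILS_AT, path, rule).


decoded: FAILS_AT (height, R3)

the writer's type comes first in each User pair
decoding the User value with the v1 reader:
  channel := "EMAIL"
  tags := null (absent, optional -> null)
  weight := 0.0
  verified := null (absent, optional -> null)
  read fails at height under R3
  => FAILS_AT (height, R3)
ruling out the remaining User differences:
  removed field verified from record User -> inert under this dialect — no rule fires on User and the result does not move
  added field signature to record User: required bytes, tag 17 (in v2 it sits immediately before weight) -> affects the rule determinations only; this particular User value decodes identically


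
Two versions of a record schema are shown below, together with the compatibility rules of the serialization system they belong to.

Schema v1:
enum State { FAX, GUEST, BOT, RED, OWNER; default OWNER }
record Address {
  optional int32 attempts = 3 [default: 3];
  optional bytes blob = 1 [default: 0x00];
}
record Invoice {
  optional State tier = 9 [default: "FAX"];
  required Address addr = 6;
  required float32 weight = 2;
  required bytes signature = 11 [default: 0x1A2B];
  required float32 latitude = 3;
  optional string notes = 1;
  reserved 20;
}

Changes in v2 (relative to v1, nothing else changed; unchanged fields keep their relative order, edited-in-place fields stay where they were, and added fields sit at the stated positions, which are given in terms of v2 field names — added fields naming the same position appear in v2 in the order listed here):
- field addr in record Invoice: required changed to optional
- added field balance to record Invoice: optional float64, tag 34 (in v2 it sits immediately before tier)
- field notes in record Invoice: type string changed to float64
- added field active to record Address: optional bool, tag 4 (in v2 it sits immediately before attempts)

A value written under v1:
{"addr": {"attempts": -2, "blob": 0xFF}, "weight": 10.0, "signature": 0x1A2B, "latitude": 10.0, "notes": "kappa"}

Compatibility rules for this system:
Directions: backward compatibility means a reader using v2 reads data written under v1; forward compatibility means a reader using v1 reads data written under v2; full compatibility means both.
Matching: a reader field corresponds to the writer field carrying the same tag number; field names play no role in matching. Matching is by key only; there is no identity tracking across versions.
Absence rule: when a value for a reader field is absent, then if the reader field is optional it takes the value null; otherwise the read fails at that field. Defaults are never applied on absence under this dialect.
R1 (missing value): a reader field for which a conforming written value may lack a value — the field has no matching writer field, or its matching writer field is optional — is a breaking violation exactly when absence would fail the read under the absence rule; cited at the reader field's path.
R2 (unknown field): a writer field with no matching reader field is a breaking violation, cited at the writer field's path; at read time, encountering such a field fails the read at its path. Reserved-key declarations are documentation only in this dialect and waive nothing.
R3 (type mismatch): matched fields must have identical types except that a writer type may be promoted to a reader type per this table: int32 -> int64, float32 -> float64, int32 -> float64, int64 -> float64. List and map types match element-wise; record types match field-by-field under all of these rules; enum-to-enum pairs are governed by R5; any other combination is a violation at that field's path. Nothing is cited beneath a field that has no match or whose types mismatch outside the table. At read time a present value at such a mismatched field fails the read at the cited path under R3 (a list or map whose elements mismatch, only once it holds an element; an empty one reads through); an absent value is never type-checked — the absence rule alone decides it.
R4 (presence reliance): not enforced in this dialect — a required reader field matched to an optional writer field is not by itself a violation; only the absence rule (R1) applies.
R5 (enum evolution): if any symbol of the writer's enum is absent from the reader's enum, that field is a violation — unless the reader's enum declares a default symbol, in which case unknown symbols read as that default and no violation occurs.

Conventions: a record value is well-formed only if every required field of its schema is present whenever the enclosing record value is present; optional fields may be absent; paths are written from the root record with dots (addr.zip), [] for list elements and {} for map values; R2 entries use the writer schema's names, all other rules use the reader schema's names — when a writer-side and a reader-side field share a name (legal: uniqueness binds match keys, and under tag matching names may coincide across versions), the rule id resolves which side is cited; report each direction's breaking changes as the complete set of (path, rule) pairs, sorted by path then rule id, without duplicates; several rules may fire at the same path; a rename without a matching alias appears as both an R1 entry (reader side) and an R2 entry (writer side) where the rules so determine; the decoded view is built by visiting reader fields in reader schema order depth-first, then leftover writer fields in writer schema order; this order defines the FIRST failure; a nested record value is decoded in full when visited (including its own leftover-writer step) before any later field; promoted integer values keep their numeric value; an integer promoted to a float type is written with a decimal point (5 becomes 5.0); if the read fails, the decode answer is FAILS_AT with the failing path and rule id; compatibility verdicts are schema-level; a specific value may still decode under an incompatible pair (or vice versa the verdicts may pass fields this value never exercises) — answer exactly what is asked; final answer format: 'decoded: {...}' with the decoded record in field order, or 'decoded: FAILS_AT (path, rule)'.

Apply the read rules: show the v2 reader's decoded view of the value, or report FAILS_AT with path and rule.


the writer's type comes first in each Invoice pair
decoding the Invoice value with the v2 reader:
  balance := null (missing; optional => null)
  tier := null (missing; optional => null)
  addr.active := null (missing; optional => null)
  addr.attempts := -2
  addr.blob := 0xFF
  weight := 10.0
  signature := 0x1A2B
  latitude := 10.0
  read fails at notes under R3
  => FAILS_AT (notes, R3)
ruling out the remaining Invoice differences:
  field addr in record Invoice: required changed to optional -> schema-level compatibility only; this Invoice value's decode is unchanged
  added field active to record Address: optional bool, tag 4 (in v2 it sits immediately before attempts) -> schema-level compatibility only; this Invoice value's decode is unchanged
  added field balance to record Invoice: optional float64, tag 34 (in v2 it sits immediately before tier) -> schema-level compatibility only; this Invoice value's decode is unchanged

decoded: FAILS_AT (notes, R3)


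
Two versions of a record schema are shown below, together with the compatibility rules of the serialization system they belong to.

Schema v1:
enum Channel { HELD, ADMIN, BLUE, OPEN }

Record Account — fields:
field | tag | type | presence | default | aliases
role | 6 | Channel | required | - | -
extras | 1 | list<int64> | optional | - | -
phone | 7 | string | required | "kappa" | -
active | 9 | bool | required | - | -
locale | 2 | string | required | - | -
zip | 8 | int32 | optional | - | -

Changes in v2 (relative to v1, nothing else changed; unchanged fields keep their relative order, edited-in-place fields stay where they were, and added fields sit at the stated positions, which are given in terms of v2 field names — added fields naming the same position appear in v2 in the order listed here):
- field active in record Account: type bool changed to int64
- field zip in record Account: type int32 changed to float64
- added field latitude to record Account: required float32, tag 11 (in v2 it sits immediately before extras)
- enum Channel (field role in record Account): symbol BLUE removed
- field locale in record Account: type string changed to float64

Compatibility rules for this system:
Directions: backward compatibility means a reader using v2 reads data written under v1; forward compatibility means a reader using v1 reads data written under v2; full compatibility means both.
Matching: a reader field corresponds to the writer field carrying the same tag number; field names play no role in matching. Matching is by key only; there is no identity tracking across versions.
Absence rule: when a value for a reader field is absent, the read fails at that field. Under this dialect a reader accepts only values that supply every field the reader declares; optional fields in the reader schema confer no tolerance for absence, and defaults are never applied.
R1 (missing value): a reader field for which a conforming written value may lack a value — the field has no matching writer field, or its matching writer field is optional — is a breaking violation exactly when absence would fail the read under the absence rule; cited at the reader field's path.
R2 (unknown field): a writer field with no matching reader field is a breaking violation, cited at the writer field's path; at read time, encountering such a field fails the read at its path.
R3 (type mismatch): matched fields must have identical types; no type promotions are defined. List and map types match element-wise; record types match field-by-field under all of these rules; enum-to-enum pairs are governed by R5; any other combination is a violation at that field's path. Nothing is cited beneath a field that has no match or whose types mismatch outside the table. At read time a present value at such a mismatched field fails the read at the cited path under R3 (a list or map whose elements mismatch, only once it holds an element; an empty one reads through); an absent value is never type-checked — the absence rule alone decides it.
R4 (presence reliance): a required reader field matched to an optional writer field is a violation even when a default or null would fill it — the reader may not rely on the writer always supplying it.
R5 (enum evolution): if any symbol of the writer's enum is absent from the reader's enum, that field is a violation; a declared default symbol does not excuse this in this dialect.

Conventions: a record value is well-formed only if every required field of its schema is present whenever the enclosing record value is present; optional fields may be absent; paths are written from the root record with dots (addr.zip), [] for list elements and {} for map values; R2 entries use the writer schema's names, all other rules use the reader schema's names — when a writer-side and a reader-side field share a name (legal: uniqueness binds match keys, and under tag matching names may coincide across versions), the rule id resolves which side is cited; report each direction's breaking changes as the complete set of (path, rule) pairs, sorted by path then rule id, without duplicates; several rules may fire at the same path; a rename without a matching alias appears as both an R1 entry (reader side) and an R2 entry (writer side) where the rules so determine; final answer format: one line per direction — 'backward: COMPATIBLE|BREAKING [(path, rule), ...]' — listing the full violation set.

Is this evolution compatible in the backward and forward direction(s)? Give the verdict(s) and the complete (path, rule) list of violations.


arrows below run writer -> reader for Account
checking backward for Account: reader v2 against writer v1:
  role: Channel -> Channel, writer required; from role
  latitude: no writer-side match
  extras: list<int64> -> list<int64>, writer optional; from extras
  phone: string -> string, writer required; from phone
  active: bool -> int64, writer required; from active
  locale: string -> float64, writer required; from locale
  zip: int32 -> float64, writer optional; from zip
  rule R3 violated at active
  rule R1 violated at extras
  rule R1 violated at latitude
  rule R3 violated at locale
  rule R5 violated at role
  rule R1 violated at zip
  rule R3 violated at zip
  => backward: BREAKING (7)
checking forward for Account: reader v1 against writer v2:
  role: Channel -> Channel, writer required; from role
  extras: list<int64> -> list<int64>, writer optional; from extras
  phone: string -> string, writer required; from phone
  active: int64 -> bool, writer required; from active
  locale: float64 -> string, writer required; from locale
  zip: float64 -> int32, writer optional; from zip
  writer field latitude has no reader counterpart
  rule R3 violated at active
  rule R1 violated at extras
  rule R2 violated at latitude
  rule R3 violated at locale
  rule R1 violated at zip
  rule R3 violated at zip
  => forward: BREAKING (6)

backward: BREAKING [(active, R3), (extras, R1), (latitude, R1), (locale, R3), (role, R5), (zip, R1), (zip, R3)]; forward: BREAKING [(active, R3), (extras, R1), (latitude, R2), (locale, R3), (zip, R1), (zip, R3)]


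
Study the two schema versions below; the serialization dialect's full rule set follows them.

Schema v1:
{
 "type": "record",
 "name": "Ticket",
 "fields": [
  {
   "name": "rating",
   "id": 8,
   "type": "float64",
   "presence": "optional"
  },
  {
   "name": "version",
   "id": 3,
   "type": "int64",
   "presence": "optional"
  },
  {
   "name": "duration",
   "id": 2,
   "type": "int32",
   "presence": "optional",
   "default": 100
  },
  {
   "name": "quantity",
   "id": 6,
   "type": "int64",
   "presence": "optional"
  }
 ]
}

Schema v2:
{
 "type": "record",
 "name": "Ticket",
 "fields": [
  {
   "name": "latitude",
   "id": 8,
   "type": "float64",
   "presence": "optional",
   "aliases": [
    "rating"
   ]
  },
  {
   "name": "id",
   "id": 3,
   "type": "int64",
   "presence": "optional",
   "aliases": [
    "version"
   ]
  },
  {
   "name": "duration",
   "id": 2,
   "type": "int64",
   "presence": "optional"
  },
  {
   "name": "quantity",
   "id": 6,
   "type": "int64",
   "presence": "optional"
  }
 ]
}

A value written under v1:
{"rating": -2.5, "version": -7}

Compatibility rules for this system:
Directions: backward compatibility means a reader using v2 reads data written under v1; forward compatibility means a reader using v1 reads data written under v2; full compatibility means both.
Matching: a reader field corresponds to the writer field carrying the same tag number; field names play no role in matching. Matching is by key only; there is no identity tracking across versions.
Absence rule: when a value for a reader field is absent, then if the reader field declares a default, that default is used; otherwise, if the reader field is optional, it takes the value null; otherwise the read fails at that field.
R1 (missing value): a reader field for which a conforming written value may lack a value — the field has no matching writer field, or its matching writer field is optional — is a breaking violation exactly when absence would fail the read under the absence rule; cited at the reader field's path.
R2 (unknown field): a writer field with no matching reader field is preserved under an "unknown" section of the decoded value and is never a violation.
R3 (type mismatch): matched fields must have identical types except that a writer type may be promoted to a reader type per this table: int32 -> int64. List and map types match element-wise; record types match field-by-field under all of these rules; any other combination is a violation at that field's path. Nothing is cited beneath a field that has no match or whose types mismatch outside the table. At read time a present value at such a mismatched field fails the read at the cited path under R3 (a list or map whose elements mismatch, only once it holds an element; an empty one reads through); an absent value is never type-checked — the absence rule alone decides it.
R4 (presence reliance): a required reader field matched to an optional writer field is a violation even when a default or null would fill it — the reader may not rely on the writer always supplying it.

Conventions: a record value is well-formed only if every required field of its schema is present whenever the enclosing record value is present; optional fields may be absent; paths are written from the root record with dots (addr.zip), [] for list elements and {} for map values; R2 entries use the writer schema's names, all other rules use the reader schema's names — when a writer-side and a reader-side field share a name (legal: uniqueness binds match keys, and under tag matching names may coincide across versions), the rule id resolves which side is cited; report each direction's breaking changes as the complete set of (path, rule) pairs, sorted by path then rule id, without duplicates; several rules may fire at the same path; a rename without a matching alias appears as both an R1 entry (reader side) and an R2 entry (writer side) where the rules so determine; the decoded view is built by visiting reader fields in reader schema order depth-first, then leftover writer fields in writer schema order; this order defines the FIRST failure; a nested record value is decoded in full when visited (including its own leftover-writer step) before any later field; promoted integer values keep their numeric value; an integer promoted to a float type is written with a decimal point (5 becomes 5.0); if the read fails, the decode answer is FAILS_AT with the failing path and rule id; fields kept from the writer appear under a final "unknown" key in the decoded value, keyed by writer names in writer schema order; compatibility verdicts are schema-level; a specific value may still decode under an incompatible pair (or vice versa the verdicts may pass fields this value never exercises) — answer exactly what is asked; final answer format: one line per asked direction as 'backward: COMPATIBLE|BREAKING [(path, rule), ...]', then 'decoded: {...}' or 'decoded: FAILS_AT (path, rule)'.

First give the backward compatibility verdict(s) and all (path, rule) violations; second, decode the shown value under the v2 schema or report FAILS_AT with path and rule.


backward: COMPATIBLE []; decoded: {"latitude": -2.5, "id": -7, "duration": null, "quantity": null}

arrows below run writer -> reader for Ticket
backward for Ticket (reader v2, writer v1):
  latitude: float64 -> float64, writer optional; from rating
  id: int64 -> int64, writer optional; from version
  duration: int32 -> int64, writer optional; from duration
  quantity: int64 -> int64, writer optional; from quantity
  => no violations; backward on Ticket: COMPATIBLE
decode (reader v2):
  latitude := -2.5 (from writer rating)
  id := -7 (from writer version)
  duration := null (not supplied -> null)
  quantity := null (not supplied -> null)
  => decoded: {"latitude": -2.5, "id": -7, "duration": null, "quantity": null}


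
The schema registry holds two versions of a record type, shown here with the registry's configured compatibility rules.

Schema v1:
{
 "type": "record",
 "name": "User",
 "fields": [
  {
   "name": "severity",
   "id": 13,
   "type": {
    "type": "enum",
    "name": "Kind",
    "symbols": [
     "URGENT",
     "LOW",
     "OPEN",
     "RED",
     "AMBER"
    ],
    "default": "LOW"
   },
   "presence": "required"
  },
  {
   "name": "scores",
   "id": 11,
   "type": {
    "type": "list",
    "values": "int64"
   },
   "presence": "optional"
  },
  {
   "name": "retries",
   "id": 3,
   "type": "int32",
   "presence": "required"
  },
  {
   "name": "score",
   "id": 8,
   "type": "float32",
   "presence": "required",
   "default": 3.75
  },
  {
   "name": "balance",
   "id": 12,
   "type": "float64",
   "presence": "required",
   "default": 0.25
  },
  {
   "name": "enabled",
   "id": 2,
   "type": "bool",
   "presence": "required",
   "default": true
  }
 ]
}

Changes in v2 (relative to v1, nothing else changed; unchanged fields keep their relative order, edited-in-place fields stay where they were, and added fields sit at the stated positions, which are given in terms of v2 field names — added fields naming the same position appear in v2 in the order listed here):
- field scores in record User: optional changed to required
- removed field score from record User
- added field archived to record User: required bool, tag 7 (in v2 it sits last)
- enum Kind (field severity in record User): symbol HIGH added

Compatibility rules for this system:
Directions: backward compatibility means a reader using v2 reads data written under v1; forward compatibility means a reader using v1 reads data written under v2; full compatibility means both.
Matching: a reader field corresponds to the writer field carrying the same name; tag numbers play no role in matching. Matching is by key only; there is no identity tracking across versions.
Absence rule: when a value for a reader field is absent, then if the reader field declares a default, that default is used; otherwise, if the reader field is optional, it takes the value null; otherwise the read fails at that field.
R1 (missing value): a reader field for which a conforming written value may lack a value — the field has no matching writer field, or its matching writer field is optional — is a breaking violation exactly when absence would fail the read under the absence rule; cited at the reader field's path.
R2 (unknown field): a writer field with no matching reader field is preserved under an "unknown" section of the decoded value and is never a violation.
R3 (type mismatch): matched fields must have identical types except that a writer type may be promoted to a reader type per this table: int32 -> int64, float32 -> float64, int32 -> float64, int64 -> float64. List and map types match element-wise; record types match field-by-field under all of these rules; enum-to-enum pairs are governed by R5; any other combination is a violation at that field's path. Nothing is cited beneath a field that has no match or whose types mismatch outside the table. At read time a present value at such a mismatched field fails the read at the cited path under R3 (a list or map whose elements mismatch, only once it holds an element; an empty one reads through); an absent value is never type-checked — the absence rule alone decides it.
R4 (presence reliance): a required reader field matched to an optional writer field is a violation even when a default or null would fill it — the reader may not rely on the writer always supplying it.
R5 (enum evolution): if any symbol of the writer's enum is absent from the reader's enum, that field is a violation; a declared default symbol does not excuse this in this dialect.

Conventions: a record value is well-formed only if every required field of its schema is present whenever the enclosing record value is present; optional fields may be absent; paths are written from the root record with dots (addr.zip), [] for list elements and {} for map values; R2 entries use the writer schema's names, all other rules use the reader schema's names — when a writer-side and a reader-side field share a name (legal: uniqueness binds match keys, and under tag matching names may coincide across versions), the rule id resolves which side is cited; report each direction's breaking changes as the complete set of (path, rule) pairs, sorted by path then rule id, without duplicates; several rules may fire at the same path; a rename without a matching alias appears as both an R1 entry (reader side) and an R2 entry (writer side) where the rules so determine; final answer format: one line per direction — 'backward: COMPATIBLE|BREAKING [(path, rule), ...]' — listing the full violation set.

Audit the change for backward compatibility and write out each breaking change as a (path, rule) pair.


the writer's type comes first in each User pair
backward pass over User, reader schema v2, writer schema v1:
  severity: Kind -> Kind, writer required; from severity
  scores: list<int64> -> list<int64>, writer optional; from scores
  retries: int32 -> int32, writer required; from retries
  balance: float64 -> float64, writer required; from balance
  enabled: bool -> bool, writer required; from enabled
  archived: no writer-side match
  score (writer side), unknown to reader
  breaking: (archived, R1)
  breaking: (scores, R1)
  breaking: (scores, R4)
  => backward: BREAKING (3)
remaining User differences; none change what is asked:
  removed field score from record User -> no rule fires on it in User's dialect; the asked verdict holds
  enum Kind (field severity in record User): symbol HIGH added -> matters only for User's forward compatibility — outside the asked direction

backward: BREAKING [(archived, R1), (scores, R1), (scores, R4)]


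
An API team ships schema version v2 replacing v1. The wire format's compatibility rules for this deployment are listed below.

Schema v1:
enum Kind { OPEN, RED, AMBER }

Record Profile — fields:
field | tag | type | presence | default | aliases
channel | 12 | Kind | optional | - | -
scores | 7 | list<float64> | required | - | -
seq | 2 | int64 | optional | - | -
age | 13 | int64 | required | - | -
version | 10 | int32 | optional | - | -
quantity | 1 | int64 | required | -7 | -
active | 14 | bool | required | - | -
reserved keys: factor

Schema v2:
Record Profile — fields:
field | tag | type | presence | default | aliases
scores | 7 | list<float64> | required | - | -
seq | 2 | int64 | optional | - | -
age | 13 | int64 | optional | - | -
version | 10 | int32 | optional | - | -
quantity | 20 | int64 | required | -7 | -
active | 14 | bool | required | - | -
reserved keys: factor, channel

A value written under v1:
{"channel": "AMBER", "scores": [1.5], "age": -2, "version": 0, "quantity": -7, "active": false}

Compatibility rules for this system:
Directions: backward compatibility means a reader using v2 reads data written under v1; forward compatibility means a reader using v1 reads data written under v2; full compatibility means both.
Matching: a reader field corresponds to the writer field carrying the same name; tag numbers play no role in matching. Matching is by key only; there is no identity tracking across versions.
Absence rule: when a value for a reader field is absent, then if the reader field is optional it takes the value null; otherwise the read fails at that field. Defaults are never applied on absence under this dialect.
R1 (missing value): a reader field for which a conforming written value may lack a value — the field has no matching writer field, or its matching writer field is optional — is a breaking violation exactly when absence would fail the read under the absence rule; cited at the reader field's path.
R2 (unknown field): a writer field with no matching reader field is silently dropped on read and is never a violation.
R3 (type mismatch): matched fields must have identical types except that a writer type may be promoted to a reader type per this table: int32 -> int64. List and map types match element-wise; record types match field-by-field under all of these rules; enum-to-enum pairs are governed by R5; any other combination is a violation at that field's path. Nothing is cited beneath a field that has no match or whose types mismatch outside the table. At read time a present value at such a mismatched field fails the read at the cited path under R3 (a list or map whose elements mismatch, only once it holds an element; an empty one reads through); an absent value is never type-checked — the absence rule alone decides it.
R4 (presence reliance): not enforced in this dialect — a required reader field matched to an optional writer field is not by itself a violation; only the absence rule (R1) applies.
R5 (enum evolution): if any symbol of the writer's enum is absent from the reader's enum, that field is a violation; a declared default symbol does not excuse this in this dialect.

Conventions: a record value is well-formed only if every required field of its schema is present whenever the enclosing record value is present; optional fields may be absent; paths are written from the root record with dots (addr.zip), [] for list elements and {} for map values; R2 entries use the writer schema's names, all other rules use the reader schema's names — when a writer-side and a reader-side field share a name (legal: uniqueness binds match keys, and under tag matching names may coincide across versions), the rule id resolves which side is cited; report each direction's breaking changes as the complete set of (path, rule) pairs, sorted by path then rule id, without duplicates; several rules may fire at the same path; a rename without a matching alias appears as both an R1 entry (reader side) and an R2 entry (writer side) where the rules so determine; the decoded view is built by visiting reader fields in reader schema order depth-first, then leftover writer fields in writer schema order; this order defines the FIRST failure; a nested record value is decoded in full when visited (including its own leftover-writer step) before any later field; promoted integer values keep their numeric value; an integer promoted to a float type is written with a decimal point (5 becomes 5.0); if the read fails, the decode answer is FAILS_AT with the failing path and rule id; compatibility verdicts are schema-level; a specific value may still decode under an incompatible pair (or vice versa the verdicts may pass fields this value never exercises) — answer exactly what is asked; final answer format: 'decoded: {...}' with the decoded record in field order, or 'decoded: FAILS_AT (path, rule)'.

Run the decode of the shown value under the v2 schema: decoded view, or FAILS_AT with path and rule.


decoded: {"scores": [1.5], "seq": null, "age": -2, "version": 0, "quantity": -7, "active": false}

in Profile below, arrows point writer -> reader
decoding the Profile value with the v2 reader:
  scores := [1.5]
  seq := null (absent, optional -> null)
  age := -2
  version := 0
  quantity := -7
  active := false
  writer channel: unknown -> dropped
  => decoded: {"scores": [1.5], "seq": null, "age": -2, "version": 0, "quantity": -7, "active": false}
remaining Profile differences; none change what is asked:
  field quantity in record Profile: tag 1 changed to 20 -> fires no rule on Profile under this dialect and leaves the result unchanged
  field age in record Profile: required changed to optional -> a verdict-level change on Profile — the shown value reads the same
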